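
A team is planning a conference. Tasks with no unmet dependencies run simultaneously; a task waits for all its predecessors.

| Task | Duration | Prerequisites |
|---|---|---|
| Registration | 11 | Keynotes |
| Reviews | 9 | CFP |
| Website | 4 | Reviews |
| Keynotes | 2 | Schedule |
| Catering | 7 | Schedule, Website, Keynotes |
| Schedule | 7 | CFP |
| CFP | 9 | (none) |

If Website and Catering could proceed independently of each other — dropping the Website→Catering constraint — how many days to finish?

29

With the dependency in place, CFP→Reviews→Website→Catering = 9+9+4+7 = 29 sets the finish at 29 days.
Without Website→Catering, Catering's earliest start moves from 22 to 18.
The longest chain is now CFP→Schedule→Keynotes→Registration = 9+7+2+11 = 29, so the plan takes 29 days.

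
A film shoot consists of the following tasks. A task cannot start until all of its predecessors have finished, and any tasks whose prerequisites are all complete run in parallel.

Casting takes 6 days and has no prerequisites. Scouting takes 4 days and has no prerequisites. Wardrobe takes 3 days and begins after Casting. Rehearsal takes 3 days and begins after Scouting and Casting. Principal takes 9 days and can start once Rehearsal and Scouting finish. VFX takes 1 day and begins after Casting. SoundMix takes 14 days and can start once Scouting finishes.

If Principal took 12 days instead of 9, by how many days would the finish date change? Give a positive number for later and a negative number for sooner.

Actual critical path: Casting→Rehearsal→Principal = 6+3+9 = 18 ⇒ 18 days.
Principal lies on that path, so at 12 days the path becomes 21 days.
The critical path is still Casting→Rehearsal→Principal; finish is now 21 days.
Change in finish: 21 − 18 = +3 days.

3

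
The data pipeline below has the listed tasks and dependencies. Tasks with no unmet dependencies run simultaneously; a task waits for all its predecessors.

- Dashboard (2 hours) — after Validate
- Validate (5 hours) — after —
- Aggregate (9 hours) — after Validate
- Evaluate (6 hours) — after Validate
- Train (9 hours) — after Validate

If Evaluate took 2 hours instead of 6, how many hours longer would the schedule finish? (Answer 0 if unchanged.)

Critical path before the change: Validate→Aggregate = 5+9 = 14 giving 14 hours.
Evaluate has 3 hours of float (longest path through it is 11).
No other chain overtakes it, so the finish is 14 hours.
Change in finish: 14 − 14 = +0 hours.

0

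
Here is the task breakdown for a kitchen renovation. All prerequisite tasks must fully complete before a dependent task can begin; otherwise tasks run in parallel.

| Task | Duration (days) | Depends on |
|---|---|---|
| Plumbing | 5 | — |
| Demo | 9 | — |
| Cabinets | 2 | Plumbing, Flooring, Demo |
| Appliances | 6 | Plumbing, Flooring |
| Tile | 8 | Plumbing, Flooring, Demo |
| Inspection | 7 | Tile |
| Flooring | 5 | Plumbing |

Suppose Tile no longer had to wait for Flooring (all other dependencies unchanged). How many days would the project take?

24

With the dependency in place, Plumbing→Flooring→Tile→Inspection = 5+5+8+7 = 25 sets the finish at 25 days.
Without Flooring→Tile, Tile's earliest start moves from 10 to 9.
New critical path: Demo→Tile→Inspection = 9+8+7 = 24 ⇒ 24 days.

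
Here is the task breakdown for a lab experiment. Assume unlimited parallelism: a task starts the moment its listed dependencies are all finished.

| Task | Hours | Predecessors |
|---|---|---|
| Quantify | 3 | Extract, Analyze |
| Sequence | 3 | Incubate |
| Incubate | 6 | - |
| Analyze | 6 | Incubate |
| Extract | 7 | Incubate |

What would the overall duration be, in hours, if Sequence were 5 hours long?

16

Actual critical path: Incubate→Extract→Quantify = 6+7+3 = 16 ⇒ 16 hours.
The longest path through Sequence is only 9 hours, so Sequence has float 7.
No other chain overtakes it, so the finish is 16 hours.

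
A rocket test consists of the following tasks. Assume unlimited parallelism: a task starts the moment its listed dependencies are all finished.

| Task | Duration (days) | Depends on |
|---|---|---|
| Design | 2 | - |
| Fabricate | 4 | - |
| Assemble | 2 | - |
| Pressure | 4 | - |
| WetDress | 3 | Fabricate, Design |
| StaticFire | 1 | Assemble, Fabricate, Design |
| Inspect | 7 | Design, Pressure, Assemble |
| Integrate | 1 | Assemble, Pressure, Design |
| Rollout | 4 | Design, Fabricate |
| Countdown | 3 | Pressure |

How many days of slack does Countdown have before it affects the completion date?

4

Pressure→Inspect = 4+7 = 11 sets the makespan at 11 days.
The longest chain containing Countdown totals 7 days.
So Countdown can slip 11 − 7 = 4 days.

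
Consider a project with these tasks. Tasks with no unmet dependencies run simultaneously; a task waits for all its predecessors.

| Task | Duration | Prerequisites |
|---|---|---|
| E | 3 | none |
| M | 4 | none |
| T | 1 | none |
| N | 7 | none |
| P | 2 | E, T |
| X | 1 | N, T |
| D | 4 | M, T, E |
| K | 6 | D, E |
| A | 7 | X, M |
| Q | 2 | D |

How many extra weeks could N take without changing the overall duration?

0

N→X→A = 7+1+7 = 15 sets the makespan at 15 weeks.
The longest chain containing N totals 15 weeks.
Slack of N = 0 − 0 = 0 weeks.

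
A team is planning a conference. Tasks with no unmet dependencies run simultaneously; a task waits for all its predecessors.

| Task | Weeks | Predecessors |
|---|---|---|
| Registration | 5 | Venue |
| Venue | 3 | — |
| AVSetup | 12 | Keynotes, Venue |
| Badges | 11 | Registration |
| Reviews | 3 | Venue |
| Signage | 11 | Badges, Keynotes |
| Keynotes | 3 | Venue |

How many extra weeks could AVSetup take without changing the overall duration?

Critical path: Venue→Registration→Badges→Signage = 3+5+11+11 = 30, so the finish is 30 weeks.
The longest chain containing AVSetup totals 18 weeks.
Float = 30 − 18 = 12.

12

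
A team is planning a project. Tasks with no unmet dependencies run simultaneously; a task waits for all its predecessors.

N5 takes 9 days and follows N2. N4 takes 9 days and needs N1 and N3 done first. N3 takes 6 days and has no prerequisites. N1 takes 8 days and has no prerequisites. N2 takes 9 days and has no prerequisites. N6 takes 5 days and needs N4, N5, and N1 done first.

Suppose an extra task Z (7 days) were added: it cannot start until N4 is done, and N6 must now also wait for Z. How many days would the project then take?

Originally the project takes 23 days.
With Z inserted, N6 now waits for max(N4, N5, N1, Z).
New critical path: N1→N4→Z→N6 = 8+9+7+5 = 29 ⇒ 29 days.

29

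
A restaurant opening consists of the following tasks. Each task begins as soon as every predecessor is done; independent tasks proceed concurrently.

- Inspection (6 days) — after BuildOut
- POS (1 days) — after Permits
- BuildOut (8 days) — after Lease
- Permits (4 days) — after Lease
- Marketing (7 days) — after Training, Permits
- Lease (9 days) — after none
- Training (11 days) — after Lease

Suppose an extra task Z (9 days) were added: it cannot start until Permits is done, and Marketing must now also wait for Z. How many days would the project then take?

Originally the project takes 27 days.
With Z inserted, Marketing now waits for max(Training, Permits, Z).
New critical path: Lease→Permits→Z→Marketing = 9+4+9+7 = 29 ⇒ 29 days.

29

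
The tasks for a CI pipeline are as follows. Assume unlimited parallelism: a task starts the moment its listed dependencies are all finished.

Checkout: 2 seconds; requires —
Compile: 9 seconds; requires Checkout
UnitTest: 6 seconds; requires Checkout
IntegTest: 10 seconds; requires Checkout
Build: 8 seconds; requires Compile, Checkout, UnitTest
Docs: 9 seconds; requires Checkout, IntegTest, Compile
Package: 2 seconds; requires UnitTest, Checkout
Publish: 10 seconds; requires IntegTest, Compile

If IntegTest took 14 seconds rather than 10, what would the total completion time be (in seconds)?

Baseline: Checkout→IntegTest→Publish = 2+10+10 = 22 → 22 seconds.
Since IntegTest is critical, the +4 change carries straight to that chain (now 26 seconds).
No other chain overtakes it, so the finish is 26 seconds.

26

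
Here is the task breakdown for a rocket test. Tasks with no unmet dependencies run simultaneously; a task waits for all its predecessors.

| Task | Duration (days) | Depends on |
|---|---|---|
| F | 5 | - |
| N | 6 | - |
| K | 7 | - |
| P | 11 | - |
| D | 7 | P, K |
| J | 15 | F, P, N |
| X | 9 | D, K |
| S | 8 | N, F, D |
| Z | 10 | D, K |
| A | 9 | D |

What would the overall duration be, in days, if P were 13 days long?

30

As given, the longest chain is P→D→Z = 11+7+10 = 28, so the finish is 28 days.
Since P is critical, the +2 change carries straight to that chain (now 30 days).
The critical path is still P→D→Z; finish is now 30 days.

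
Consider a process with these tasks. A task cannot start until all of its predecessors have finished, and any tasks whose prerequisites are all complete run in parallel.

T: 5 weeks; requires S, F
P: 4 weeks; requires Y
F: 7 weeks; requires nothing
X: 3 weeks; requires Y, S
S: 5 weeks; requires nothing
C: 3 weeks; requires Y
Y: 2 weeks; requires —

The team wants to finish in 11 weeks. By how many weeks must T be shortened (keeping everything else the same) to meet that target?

1

Current finish: 12 weeks; target: 11.
T is on every critical path, so each week cut from T cuts the finish by one (this holds down to a finish of 8).
Need 12 − 11 = 1 week off T → T becomes 4 weeks, finish becomes 11.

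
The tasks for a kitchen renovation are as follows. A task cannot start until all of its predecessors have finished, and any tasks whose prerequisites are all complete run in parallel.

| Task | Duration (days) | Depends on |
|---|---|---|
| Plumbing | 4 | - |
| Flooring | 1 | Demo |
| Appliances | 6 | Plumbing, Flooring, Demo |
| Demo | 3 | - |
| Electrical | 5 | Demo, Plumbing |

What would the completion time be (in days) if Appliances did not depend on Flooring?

With the dependency in place, Demo→Flooring→Appliances = 3+1+6 = 10 sets the finish at 10 days.
Dropping Flooring→Appliances doesn't change Appliances's earliest start (4); another predecessor still binds.
The longest chain is now Plumbing→Appliances = 4+6 = 10, so the plan takes 10 days.

10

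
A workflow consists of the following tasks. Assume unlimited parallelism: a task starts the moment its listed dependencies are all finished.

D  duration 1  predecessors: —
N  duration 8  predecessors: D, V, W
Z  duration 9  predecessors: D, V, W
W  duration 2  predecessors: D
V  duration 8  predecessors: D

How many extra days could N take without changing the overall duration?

1

The longest chain is D→V→Z = 1+8+9 = 18; overall finish 18 days.
The longest chain containing N totals 17 days.
So N can slip 18 − 17 = 1 day.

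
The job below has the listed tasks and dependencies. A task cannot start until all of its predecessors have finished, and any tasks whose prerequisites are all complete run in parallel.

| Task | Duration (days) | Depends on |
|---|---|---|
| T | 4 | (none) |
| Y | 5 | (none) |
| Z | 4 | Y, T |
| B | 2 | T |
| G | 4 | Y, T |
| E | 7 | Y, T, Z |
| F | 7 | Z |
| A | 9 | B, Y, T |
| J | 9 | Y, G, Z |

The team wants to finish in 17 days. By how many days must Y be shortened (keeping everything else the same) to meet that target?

Current finish: 18 days; target: 17.
Y is on every critical path, so each day cut from Y cuts the finish by one (this holds down to a finish of 17).
Need 18 − 17 = 1 day off Y → Y becomes 4 days, finish becomes 17.

1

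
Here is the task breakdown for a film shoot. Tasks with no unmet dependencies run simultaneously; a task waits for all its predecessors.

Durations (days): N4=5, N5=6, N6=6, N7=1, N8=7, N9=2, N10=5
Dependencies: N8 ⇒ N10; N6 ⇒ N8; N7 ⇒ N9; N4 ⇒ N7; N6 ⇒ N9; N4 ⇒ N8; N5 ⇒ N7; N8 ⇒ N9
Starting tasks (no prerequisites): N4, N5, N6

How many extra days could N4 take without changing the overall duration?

1

The longest chain is N6→N8→N10 = 6+7+5 = 18; overall finish 18 days.
N4 finishes as early as 5 and must finish by 6.
Slack of N4 = 1 − 0 = 1 day.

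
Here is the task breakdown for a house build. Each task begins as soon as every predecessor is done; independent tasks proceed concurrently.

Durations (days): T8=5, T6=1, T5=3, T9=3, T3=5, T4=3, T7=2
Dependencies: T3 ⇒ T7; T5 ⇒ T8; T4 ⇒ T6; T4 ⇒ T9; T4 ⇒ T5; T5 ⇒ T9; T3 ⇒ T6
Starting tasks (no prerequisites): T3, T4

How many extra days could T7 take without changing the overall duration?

Critical path: T4→T5→T8 = 3+3+5 = 11, so the finish is 11 days.
Longest path through T7: 7 days (earliest finish 7, latest finish 11).
Float = 11 − 7 = 4.

4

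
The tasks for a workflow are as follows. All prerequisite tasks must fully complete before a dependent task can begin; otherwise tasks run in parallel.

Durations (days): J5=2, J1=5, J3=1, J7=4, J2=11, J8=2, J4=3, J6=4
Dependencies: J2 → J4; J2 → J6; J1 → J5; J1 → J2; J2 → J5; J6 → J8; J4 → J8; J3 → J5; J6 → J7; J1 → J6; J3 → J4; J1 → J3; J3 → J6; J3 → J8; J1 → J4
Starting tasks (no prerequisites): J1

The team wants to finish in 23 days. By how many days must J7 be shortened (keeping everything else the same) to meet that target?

1

Current finish: 24 days; target: 23.
J7 is on every critical path, so each day cut from J7 cuts the finish by one (this holds down to a finish of 22).
Need 24 − 23 = 1 day off J7 → J7 becomes 3 days, finish becomes 23.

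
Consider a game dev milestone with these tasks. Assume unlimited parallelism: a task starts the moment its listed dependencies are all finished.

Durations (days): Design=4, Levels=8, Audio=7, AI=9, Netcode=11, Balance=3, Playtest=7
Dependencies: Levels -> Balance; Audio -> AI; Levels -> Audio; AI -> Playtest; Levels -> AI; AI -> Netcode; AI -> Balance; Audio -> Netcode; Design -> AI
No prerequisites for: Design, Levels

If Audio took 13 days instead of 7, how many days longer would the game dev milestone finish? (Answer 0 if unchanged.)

6

Baseline: Levels→Audio→AI→Netcode = 8+7+9+11 = 35 → 35 days.
Since Audio is critical, the +6 change carries straight to that chain (now 41 days).
That remains the longest chain; total 41 days.
Change in finish: 41 − 35 = +6 days.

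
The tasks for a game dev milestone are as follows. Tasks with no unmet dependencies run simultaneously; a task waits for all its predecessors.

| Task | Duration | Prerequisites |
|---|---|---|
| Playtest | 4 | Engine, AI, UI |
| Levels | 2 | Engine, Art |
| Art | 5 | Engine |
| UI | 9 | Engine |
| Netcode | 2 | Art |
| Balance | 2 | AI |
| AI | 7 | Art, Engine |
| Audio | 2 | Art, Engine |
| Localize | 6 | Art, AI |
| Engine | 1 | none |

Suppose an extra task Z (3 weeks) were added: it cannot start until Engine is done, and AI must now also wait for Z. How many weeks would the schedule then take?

Originally the schedule takes 19 weeks.
With Z inserted, AI now waits for max(Art, Engine, Z).
New critical path: Engine→Art→AI→Localize = 1+5+7+6 = 19 ⇒ 19 weeks.

19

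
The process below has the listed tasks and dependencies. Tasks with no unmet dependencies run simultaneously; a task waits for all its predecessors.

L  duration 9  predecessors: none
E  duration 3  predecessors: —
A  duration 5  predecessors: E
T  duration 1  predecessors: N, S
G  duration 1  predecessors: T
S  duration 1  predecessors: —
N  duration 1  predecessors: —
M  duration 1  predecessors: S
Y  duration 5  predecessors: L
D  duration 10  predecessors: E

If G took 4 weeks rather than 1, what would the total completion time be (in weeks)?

Critical path before the change: L→Y = 9+5 = 14 giving 14 weeks.
G has 11 weeks of float (longest path through it is 3).
The critical path is still L→Y; finish is now 14 weeks.

14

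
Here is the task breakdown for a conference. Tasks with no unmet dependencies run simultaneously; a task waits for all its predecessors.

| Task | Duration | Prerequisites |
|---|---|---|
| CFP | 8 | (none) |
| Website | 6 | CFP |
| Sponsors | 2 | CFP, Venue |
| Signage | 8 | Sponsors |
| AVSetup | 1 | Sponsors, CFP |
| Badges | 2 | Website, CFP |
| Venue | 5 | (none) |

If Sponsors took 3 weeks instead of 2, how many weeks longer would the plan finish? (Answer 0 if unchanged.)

Baseline: CFP→Sponsors→Signage = 8+2+8 = 18 → 18 weeks.
Since Sponsors is critical, the +1 change carries straight to that chain (now 19 weeks).
The critical path is still CFP→Sponsors→Signage; finish is now 19 weeks.
Change in finish: 19 − 18 = +1 weeks.

1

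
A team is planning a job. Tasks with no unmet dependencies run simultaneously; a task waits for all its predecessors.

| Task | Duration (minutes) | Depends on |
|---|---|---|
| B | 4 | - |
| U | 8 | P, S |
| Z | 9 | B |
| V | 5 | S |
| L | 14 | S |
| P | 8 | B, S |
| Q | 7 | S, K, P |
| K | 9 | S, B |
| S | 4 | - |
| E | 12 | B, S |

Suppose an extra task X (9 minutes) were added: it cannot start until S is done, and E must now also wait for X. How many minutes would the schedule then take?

25

Originally the schedule takes 20 minutes.
With X inserted, E now waits for max(B, S, X).
New critical path: S→X→E = 4+9+12 = 25 ⇒ 25 minutes.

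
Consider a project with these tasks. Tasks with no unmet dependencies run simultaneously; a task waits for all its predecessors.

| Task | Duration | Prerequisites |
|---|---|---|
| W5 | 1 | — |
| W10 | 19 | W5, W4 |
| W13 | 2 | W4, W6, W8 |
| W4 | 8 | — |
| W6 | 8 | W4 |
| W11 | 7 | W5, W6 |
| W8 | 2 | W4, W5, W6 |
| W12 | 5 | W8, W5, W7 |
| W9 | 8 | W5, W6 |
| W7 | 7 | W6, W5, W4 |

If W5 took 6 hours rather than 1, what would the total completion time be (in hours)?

As given, the longest chain is W4→W6→W7→W12 = 8+8+7+5 = 28, so the finish is 28 hours.
W5 is off the critical path — its longest chain is 20 hours, giving 8 of slack.
That remains the longest chain; total 28 hours.

28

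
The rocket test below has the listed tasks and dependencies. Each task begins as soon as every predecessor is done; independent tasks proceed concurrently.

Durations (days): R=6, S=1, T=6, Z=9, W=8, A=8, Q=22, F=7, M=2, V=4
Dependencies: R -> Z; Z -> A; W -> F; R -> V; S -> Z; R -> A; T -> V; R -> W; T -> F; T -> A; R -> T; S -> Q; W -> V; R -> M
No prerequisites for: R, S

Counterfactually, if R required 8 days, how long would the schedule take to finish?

Baseline: R→Z→A = 6+9+8 = 23 → 23 days.
R lies on that path, so at 8 days the path becomes 25 days.
That remains the longest chain; total 25 days.

25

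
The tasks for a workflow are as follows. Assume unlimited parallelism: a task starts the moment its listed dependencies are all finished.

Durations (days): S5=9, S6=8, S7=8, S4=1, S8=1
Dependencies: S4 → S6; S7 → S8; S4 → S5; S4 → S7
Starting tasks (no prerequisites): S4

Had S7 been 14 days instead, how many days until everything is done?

16

As given, the longest chain is S4→S7→S8 = 1+8+1 = 10, so the finish is 10 days.
S7 is on the critical path; changing it to 14 makes that path 16 days.
No other chain overtakes it, so the finish is 16 days.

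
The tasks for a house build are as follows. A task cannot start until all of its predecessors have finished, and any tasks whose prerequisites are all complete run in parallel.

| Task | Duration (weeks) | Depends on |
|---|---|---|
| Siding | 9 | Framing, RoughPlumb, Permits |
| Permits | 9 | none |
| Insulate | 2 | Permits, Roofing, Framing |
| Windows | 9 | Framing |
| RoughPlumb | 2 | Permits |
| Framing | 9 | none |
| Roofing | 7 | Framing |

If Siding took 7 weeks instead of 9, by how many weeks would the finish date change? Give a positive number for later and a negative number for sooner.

-2

Baseline: Permits→RoughPlumb→Siding = 9+2+9 = 20 → 20 weeks.
Siding is on the critical path; changing it to 7 makes that path 18 weeks.
That remains the longest chain; total 18 weeks.
Change in finish: 18 − 20 = -2 weeks.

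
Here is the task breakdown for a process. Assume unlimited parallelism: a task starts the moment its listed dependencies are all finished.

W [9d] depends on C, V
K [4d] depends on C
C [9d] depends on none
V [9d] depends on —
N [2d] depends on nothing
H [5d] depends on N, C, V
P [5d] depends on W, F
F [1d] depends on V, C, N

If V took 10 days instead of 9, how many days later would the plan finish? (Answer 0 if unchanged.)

Critical path before the change: V→W→P = 9+9+5 = 23 giving 23 days.
V lies on that path, so at 10 days the path becomes 24 days.
No other chain overtakes it, so the finish is 24 days.
Change in finish: 24 − 23 = +1 days.

1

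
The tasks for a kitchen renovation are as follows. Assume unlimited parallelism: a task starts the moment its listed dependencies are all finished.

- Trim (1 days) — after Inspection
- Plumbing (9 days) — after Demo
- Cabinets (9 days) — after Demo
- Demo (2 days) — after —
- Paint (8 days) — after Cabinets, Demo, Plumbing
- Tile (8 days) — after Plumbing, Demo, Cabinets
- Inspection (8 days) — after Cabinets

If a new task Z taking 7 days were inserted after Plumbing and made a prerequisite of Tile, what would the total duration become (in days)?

26

Originally the project takes 20 days.
With Z inserted, Tile now waits for max(Plumbing, Demo, Cabinets, Z).
New critical path: Demo→Plumbing→Z→Tile = 2+9+7+8 = 26 ⇒ 26 days.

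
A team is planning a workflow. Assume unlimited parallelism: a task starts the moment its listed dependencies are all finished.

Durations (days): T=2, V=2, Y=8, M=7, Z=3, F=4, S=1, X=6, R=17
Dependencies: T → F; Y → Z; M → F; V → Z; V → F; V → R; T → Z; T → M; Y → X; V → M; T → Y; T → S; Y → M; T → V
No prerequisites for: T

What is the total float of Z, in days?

T→V→R = 2+2+17 = 21 sets the makespan at 21 days.
The longest chain containing Z totals 13 days.
So Z can slip 21 − 13 = 8 days.

8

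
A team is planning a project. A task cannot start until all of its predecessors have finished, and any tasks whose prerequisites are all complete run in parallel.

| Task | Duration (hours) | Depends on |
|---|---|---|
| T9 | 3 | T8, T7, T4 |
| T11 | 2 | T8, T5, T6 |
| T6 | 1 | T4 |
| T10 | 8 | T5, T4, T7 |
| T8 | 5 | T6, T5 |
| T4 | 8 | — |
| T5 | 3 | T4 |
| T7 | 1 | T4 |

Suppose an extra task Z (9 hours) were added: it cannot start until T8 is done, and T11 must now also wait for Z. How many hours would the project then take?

Originally the project takes 19 hours.
With Z inserted, T11 now waits for max(T8, T5, T6, Z).
New critical path: T4→T5→T8→Z→T11 = 8+3+5+9+2 = 27 ⇒ 27 hours.

27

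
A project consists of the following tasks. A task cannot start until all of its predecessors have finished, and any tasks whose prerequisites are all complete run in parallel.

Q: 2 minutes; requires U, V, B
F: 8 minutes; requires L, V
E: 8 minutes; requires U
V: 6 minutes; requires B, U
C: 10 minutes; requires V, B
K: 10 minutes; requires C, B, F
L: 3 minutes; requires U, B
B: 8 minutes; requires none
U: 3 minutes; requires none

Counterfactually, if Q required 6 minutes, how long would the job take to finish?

34

Critical path before the change: B→V→C→K = 8+6+10+10 = 34 giving 34 minutes.
Q has 18 minutes of float (longest path through it is 16).
No other chain overtakes it, so the finish is 34 minutes.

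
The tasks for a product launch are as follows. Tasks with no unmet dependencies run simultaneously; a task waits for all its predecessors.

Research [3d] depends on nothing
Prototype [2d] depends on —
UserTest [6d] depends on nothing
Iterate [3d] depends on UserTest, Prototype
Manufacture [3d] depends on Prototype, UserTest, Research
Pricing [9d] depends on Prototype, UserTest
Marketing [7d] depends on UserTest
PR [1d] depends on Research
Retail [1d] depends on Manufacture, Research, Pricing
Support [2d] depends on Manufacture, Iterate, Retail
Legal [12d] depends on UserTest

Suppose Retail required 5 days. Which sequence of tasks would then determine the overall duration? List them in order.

UserTest, Pricing, Retail, Support

Baseline: UserTest→Pricing→Retail→Support = 6+9+1+2 = 18 → 18 days.
Retail is on the critical path; changing it to 5 makes that path 22 days.
That remains the longest chain; total 22 days.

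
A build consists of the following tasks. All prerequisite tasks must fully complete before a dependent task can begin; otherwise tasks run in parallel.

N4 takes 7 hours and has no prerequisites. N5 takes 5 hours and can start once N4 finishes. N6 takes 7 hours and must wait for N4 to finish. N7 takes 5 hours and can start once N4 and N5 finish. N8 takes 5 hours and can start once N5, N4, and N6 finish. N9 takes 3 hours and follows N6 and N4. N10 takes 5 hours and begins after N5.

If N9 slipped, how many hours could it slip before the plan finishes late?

The longest chain is N4→N6→N8 = 7+7+5 = 19; overall finish 19 hours.
Longest path through N9: 17 hours (earliest finish 17, latest finish 19).
Float = 19 − 17 = 2.

2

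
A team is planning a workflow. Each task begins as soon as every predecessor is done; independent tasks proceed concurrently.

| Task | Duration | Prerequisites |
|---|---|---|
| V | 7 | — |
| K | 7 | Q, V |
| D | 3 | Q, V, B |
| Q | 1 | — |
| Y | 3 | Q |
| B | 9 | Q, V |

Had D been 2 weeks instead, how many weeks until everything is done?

18

As given, the longest chain is V→B→D = 7+9+3 = 19, so the finish is 19 weeks.
D lies on that path, so at 2 weeks the path becomes 18 weeks.
No other chain overtakes it, so the finish is 18 weeks.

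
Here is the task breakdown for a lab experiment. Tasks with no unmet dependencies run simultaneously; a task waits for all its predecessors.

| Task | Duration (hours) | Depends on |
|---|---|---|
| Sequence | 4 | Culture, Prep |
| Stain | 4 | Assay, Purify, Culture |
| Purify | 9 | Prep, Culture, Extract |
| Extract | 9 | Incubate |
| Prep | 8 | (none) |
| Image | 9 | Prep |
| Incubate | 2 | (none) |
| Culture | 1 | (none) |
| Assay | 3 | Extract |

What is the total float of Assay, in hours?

6

The longest chain is Incubate→Extract→Purify→Stain = 2+9+9+4 = 24; overall finish 24 hours.
Longest path through Assay: 18 hours (earliest finish 14, latest finish 20).
Slack of Assay = 17 − 11 = 6 hours.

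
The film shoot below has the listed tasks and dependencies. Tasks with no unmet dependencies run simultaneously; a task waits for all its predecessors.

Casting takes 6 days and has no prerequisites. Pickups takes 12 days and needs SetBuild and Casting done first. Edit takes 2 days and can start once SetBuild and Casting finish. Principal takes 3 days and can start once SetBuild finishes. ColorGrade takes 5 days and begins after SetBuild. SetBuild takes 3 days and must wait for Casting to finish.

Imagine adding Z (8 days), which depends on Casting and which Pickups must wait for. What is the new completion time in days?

26

Originally the plan takes 21 days.
With Z inserted, Pickups now waits for max(SetBuild, Casting, Z).
New critical path: Casting→Z→Pickups = 6+8+12 = 26 ⇒ 26 days.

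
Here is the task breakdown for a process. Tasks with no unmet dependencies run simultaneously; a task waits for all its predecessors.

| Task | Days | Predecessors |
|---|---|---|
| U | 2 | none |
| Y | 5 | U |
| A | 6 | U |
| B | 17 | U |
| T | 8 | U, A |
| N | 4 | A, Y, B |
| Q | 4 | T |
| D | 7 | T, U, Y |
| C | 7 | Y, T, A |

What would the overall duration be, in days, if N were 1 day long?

The binding path is U→B→N = 2+17+4 = 23; finish at 23 days.
N lies on that path, so at 1 day the path becomes 20 days.
Now U→A→T→D = 2+6+8+7 = 23 is longest, so the finish becomes 23 days.

23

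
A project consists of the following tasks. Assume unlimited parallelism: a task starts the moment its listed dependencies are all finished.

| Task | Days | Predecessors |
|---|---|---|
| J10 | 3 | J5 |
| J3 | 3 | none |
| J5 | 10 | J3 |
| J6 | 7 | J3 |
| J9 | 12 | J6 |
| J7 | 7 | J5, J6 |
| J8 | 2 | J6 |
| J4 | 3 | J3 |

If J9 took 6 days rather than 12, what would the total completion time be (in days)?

20

Actual critical path: J3→J6→J9 = 3+7+12 = 22 ⇒ 22 days.
J9 is on the critical path; changing it to 6 makes that path 16 days.
Now J3→J5→J7 = 3+10+7 = 20 is longest, so the finish becomes 20 days.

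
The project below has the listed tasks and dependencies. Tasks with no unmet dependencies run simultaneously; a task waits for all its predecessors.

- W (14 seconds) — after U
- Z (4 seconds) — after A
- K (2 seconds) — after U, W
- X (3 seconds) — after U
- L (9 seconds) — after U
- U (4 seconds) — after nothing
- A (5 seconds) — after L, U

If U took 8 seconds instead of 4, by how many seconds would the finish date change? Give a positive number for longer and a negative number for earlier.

Actual critical path: U→L→A→Z = 4+9+5+4 = 22 ⇒ 22 seconds.
U is on the critical path; changing it to 8 makes that path 26 seconds.
No other chain overtakes it, so the finish is 26 seconds.
Change in finish: 26 − 22 = +4 seconds.

4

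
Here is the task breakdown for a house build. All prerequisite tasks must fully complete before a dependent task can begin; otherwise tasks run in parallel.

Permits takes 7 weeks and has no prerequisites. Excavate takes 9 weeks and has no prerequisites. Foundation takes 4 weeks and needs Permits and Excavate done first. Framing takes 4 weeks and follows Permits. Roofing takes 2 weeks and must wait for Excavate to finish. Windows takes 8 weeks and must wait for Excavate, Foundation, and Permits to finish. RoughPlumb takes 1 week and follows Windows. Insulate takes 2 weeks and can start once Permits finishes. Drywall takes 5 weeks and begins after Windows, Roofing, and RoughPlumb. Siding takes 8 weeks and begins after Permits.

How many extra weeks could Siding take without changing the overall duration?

12

Critical path: Excavate→Foundation→Windows→RoughPlumb→Drywall = 9+4+8+1+5 = 27, so the finish is 27 weeks.
The longest chain containing Siding totals 15 weeks.
Float = 27 − 15 = 12.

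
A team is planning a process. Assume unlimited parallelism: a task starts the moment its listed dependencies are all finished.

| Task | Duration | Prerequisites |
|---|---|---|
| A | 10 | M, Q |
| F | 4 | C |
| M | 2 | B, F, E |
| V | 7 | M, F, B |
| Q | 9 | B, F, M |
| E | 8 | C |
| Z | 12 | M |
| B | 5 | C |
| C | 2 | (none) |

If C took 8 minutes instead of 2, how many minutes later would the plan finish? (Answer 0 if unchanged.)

The binding path is C→E→M→Q→A = 2+8+2+9+10 = 31; finish at 31 minutes.
C is on the critical path; changing it to 8 makes that path 37 minutes.
That remains the longest chain; total 37 minutes.
Change in finish: 37 − 31 = +6 minutes.

6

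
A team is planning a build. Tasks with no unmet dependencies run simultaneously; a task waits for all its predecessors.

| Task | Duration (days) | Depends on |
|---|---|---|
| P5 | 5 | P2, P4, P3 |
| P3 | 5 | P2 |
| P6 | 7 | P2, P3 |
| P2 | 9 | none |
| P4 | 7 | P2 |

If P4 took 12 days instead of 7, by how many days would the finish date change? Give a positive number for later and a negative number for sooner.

Baseline: P2→P4→P5 = 9+7+5 = 21 → 21 days.
Since P4 is critical, the +5 change carries straight to that chain (now 26 days).
That remains the longest chain; total 26 days.
Change in finish: 26 − 21 = +5 days.

5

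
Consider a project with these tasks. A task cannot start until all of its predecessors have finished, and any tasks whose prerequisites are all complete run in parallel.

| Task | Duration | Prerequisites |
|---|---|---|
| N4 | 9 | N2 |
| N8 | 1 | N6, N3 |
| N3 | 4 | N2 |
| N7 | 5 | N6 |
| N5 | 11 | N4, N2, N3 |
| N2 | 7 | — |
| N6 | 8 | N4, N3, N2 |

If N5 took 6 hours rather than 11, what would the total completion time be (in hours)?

Critical path before the change: N2→N4→N6→N7 = 7+9+8+5 = 29 giving 29 hours.
N5 is off the critical path — its longest chain is 27 hours, giving 2 of slack.
The critical path is still N2→N4→N6→N7; finish is now 29 hours.

29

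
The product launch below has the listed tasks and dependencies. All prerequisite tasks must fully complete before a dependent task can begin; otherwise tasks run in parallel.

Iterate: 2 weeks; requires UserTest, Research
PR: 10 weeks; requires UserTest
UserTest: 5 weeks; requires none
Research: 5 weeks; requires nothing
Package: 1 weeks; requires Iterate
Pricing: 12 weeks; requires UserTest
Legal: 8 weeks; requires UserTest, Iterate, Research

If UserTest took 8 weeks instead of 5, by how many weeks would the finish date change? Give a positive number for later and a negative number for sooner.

The binding path is UserTest→Pricing = 5+12 = 17; finish at 17 weeks.
UserTest is on the critical path; changing it to 8 makes that path 20 weeks.
The critical path is still UserTest→Pricing; finish is now 20 weeks.
Change in finish: 20 − 17 = +3 weeks.

3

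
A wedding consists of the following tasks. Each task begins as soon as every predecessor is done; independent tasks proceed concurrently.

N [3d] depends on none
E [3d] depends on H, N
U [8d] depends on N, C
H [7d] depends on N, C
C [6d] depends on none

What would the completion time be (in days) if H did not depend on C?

14

Before: longest chain C→H→E = 6+7+3 = 16, finish 16.
Without C→H, H's earliest start moves from 6 to 3.
New critical path: C→U = 6+8 = 14 ⇒ 14 days.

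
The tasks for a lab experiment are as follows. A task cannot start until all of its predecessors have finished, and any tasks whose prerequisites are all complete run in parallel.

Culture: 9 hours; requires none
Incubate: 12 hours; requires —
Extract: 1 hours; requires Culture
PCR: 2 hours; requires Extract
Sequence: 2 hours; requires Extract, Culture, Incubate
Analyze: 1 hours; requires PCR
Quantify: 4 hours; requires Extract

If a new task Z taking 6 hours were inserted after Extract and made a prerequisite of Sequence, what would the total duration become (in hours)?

18

Originally the schedule takes 14 hours.
With Z inserted, Sequence now waits for max(Extract, Culture, Incubate, Z).
New critical path: Culture→Extract→Z→Sequence = 9+1+6+2 = 18 ⇒ 18 hours.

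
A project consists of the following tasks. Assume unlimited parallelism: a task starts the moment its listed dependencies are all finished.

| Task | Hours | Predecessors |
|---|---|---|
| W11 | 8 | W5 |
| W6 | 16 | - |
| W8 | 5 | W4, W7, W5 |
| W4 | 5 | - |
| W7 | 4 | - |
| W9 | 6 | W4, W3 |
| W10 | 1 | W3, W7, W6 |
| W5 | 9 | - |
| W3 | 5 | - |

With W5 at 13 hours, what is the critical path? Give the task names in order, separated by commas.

Baseline: W5→W11 = 9+8 = 17 → 17 hours.
W5 lies on that path, so at 13 hours the path becomes 21 hours.
The critical path is still W5→W11; finish is now 21 hours.

W5, W11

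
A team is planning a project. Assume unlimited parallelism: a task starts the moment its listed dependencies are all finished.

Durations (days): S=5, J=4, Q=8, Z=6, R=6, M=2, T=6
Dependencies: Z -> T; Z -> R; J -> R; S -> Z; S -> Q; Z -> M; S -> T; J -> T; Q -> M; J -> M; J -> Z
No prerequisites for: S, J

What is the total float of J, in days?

1

S→Z→R = 5+6+6 = 17 sets the makespan at 17 days.
Longest path through J: 16 days (earliest finish 4, latest finish 5).
Slack of J = 1 − 0 = 1 day.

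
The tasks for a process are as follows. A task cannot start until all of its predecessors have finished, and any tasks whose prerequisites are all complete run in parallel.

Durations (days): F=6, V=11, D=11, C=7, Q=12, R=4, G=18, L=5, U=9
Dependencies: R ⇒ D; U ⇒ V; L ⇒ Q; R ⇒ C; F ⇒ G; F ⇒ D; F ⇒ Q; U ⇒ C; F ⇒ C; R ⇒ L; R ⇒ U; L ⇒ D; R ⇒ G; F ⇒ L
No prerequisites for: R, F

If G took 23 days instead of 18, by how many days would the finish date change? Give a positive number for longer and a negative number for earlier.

Actual critical path: F→G = 6+18 = 24 ⇒ 24 days.
Since G is critical, the +5 change carries straight to that chain (now 29 days).
That remains the longest chain; total 29 days.
Change in finish: 29 − 24 = +5 days.

5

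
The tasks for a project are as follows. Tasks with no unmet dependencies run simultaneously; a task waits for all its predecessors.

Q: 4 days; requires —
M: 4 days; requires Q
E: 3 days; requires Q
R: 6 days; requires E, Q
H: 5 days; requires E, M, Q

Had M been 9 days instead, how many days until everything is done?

Baseline: Q→M→H = 4+4+5 = 13 → 13 days.
M is on the critical path; changing it to 9 makes that path 18 days.
No other chain overtakes it, so the finish is 18 days.

18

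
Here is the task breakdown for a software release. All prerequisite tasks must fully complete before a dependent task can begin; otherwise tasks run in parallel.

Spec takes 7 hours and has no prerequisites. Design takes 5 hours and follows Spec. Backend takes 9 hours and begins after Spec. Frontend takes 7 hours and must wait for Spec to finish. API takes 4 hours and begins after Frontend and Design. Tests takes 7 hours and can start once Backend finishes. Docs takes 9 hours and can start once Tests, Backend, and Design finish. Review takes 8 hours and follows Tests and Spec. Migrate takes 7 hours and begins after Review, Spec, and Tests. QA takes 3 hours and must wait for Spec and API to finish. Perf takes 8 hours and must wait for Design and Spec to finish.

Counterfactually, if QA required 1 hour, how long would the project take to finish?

The binding path is Spec→Backend→Tests→Review→Migrate = 7+9+7+8+7 = 38; finish at 38 hours.
The longest path through QA is only 21 hours, so QA has float 17.
No other chain overtakes it, so the finish is 38 hours.

38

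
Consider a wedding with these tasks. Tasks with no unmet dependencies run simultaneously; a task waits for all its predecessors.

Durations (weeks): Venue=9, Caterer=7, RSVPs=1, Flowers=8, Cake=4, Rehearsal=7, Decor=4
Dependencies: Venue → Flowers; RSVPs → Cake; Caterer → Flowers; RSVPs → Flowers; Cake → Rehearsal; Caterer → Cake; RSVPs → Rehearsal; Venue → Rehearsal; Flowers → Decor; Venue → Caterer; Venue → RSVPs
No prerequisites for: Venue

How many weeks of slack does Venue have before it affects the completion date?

0

Venue→Caterer→Flowers→Decor = 9+7+8+4 = 28 sets the makespan at 28 weeks.
The longest chain containing Venue totals 28 weeks.
Slack of Venue = 0 − 0 = 0 weeks.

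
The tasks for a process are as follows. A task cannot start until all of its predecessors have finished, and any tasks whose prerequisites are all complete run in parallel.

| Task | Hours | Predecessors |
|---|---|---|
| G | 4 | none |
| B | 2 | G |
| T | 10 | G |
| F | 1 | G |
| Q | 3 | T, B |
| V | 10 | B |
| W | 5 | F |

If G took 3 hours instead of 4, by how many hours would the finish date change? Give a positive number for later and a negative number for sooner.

Baseline: G→T→Q = 4+10+3 = 17 → 17 hours.
Since G is critical, the -1 change carries straight to that chain (now 16 hours).
That remains the longest chain; total 16 hours.
Change in finish: 16 − 17 = -1 hours.

-1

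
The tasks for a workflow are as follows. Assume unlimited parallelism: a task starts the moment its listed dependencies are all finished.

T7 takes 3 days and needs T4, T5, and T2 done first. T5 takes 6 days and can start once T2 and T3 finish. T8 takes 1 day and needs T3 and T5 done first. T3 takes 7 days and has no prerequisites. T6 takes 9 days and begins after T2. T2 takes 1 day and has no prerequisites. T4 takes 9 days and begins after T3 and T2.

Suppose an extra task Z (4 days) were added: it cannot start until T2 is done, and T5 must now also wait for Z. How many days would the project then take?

Originally the project takes 19 days.
With Z inserted, T5 now waits for max(T2, T3, Z).
New critical path: T3→T4→T7 = 7+9+3 = 19 ⇒ 19 days.

19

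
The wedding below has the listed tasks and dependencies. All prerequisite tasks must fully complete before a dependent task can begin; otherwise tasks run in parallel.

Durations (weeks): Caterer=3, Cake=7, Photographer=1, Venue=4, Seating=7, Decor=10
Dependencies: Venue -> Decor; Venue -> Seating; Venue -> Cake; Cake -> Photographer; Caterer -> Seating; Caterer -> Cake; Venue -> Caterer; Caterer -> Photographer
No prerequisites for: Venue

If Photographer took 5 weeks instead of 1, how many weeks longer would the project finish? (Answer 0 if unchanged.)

4

The binding path is Venue→Caterer→Cake→Photographer = 4+3+7+1 = 15; finish at 15 weeks.
Photographer lies on that path, so at 5 weeks the path becomes 19 weeks.
The critical path is still Venue→Caterer→Cake→Photographer; finish is now 19 weeks.
Change in finish: 19 − 15 = +4 weeks.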